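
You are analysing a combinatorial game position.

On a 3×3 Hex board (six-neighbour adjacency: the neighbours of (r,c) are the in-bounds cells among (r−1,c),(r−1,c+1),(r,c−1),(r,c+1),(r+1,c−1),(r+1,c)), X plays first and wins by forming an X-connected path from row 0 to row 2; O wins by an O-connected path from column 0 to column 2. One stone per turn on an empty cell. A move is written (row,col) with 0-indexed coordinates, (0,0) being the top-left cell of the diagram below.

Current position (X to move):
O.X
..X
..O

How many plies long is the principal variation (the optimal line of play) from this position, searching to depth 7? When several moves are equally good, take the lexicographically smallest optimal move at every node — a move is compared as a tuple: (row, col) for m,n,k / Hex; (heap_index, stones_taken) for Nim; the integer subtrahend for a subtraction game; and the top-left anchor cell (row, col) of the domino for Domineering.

[O.X/..X/..O] X move#1: (0,1):+1/OXX/..X/..O*, (1,0):+1/O.X/X.X/..O, (1,1):+1/O.X/.XX/..O, (2,0):+1/O.X/..X/X.O, (2,1):+1/O.X/..X/.XO
[OXX/..X/..O] O move#2: (1,0):-1/OXX/O.X/..O*, (1,1):-1/OXX/.OX/..O, (2,0):-1/OXX/..X/O.O, (2,1):-1/OXX/..X/.OO
[OXX/O.X/..O] X move#3: (1,1):+1/OXX/OXX/..O*, (2,0):+1/OXX/O.X/X.O, (2,1):+1/OXX/O.X/.XO
[OXX/OXX/..O] O move#4: (2,0):-1/OXX/OXX/O.O*, (2,1):-1/OXX/OXX/.OO
[OXX/OXX/O.O] X move#5: (2,1):+1/OXX/OXX/OXO*
[OXX/OXX/OXO] end (terminal -1, O#6); searched O.X/..X/..O to 7

PV length from [O.X/..X/..O]: 5 plies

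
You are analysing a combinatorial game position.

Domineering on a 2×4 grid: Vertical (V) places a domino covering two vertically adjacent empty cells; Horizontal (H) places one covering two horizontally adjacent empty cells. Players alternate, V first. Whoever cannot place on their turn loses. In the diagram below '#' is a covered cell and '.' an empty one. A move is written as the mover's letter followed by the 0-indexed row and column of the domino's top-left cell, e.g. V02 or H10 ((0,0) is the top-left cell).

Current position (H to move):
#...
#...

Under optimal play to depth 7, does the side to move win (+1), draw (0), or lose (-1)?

value(#.../#..., H) = +1

ply 1, H at #.../#... | H01=+1→###./#...*; H02=+1→#.##/#...; H11=+1→#.../###.; H12=+1→#.../#.##
ply 2, V at ###./#... | V03=-1→####/#..#*
ply 3, H at ####/#..# | H11=+1→####/####*
ply 4: ####/#### is terminal -1 (V); from #.../#... depth 7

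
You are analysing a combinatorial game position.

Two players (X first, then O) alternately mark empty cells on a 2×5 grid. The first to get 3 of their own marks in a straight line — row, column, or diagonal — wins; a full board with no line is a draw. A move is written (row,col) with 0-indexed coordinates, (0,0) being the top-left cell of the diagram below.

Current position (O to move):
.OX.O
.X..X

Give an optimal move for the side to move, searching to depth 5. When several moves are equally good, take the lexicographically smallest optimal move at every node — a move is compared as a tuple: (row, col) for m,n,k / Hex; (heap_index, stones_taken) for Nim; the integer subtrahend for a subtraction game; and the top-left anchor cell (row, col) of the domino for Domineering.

O's best at [.OX.O/.X..X]: (1,0)

p1 O@[.OX.O/.X..X]: (0,0)[OOX.O/.X..X]-1 (0,3)[.OXOO/.X..X]-1 (1,0)[.OX.O/OX..X]+0* (1,2)[.OX.O/.XO.X]+0 (1,3)[.OX.O/.X.OX]+0
p2 X@[.OX.O/OX..X]: (0,0)[XOX.O/OX..X]+0* (0,3)[.OXXO/OX..X]+0 (1,2)[.OX.O/OXX.X]+0 (1,3)[.OX.O/OX.XX]+0
p3 O@[XOX.O/OX..X]: (0,3)[XOXOO/OX..X]+0* (1,2)[XOX.O/OXO.X]+0 (1,3)[XOX.O/OX.OX]+0
p4 X@[XOXOO/OX..X]: (1,2)[XOXOO/OXX.X]+0* (1,3)[XOXOO/OX.XX]+0
p5 O@[XOXOO/OXX.X]: (1,3)[XOXOO/OXXOX]+0*
p6 X@[XOXOO/OXXOX] terminal +0; root [.OX.O/.X..X] d5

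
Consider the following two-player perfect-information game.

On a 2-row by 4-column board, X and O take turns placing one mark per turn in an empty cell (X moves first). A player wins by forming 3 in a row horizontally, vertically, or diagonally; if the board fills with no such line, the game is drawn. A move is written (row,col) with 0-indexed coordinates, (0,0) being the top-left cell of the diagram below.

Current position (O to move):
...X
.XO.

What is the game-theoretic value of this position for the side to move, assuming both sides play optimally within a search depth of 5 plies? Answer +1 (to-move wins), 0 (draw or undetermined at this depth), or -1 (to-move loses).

value(...X/.XO., O) = 0

[...X/.XO.] O move#1: (0,0):+0/O..X/.XO.*, (0,1):+0/.O.X/.XO., (0,2):+0/..OX/.XO., (1,0):+0/...X/OXO., (1,3):+0/...X/.XOO
[O..X/.XO.] X move#2: (0,1):+0/OX.X/.XO.*, (0,2):+0/O.XX/.XO., (1,0):+0/O..X/XXO., (1,3):+0/O..X/.XOX
[OX.X/.XO.] O move#3: (0,2):+0/OXOX/.XO.*, (1,0):-1/OX.X/OXO., (1,3):-1/OX.X/.XOO
[OXOX/.XO.] X move#4: (1,0):+0/OXOX/XXO.*, (1,3):+0/OXOX/.XOX
[OXOX/XXO.] O move#5: (1,3):+0/OXOX/XXOO*
[OXOX/XXOO] end (terminal +0, X#6); searched ...X/.XO. to 5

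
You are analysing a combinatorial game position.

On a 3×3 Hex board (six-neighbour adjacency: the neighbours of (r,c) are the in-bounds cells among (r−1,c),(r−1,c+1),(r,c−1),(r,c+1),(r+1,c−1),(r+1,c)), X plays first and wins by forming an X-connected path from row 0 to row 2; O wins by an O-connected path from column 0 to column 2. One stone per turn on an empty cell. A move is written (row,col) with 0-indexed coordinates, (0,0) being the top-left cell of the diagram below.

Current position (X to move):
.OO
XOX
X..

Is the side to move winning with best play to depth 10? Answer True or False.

p1 X@[.OO/XOX/X..]: (0,0)[XOO/XOX/X..]+1* (2,1)[.OO/XOX/XX.]-1 (2,2)[.OO/XOX/X.X]-1
p2 O@[XOO/XOX/X..] terminal -1; root [.OO/XOX/X..] d10

X winning at [.OO/XOX/X..]: True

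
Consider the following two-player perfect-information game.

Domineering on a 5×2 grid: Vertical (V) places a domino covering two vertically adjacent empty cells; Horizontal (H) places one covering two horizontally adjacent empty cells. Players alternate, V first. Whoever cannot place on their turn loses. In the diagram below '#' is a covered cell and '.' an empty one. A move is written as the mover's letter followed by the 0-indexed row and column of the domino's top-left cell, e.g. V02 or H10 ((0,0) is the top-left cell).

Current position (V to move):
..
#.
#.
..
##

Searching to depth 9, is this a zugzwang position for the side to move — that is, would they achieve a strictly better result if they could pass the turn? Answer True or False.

zugzwang(../#./#./../##, V) = True

p1 V@[../#./#./../##]: V01[.#/##/#./../##]-1* V11[../##/##/../##]-1 V21[../#./##/.#/##]-1
p2 H@[.#/##/#./../##]: H30[.#/##/#./##/##]+1*
p3 V@[.#/##/#./##/##] terminal -1; root [../#./#./../##] d9
suppose V passes — search the same position with H to move:
pass> p1 H@[../#./#./../##]: H00[##/#./#./../##]-1* H30[../#./#./##/##]-1
pass> p2 V@[##/#./#./../##]: V11[##/##/##/../##]-1 V21[##/#./##/.#/##]+1*
pass> p3 H@[##/#./##/.#/##] terminal -1; root [../#./#./../##] d9
for V: play -1, pass +1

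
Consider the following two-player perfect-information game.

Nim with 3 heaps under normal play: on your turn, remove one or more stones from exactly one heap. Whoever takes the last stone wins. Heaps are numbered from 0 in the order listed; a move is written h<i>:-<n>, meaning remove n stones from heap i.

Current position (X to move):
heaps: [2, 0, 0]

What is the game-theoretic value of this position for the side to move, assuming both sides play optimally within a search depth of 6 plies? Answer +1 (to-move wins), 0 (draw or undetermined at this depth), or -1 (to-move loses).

value((2,0,0), X) = +1

p1 X@[(2,0,0)]: h0:-1[(1,0,0)]-1 h0:-2[(0,0,0)]+1*
p2 O@[(0,0,0)] terminal -1; root [(2,0,0)] d6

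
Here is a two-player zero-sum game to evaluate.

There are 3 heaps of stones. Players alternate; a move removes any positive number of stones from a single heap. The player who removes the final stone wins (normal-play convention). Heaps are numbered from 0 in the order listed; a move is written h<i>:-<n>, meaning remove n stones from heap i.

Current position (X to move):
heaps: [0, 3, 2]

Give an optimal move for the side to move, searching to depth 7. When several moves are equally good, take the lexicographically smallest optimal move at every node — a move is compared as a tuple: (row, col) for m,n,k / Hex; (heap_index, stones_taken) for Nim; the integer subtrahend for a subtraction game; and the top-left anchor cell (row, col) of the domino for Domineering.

ply 1, X at (0,3,2) | h1:-1=+1→(0,2,2)*; h1:-2=-1→(0,1,2); h1:-3=-1→(0,0,2); h2:-1=-1→(0,3,1); h2:-2=-1→(0,3,0)
ply 2, O at (0,2,2) | h1:-1=-1→(0,1,2)*; h1:-2=-1→(0,0,2); h2:-1=-1→(0,2,1); h2:-2=-1→(0,2,0)
ply 3, X at (0,1,2) | h1:-1=-1→(0,0,2); h2:-1=+1→(0,1,1)*; h2:-2=-1→(0,1,0)
ply 4, O at (0,1,1) | h1:-1=-1→(0,0,1)*; h2:-1=-1→(0,1,0)
ply 5, X at (0,0,1) | h2:-1=+1→(0,0,0)*
ply 6: (0,0,0) is terminal -1 (O); from (0,3,2) depth 7

X's best at [(0,3,2)]: h1:-1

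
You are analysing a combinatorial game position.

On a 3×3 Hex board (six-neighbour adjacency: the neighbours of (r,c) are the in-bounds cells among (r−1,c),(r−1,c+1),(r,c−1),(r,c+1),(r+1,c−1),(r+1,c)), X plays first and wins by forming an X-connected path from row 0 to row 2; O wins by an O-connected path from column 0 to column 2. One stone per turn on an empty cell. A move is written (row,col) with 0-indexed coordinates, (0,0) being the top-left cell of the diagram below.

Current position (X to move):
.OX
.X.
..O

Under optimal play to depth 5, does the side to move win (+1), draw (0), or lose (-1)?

ply 1, X at .OX/.X./..O | (0,0)=+1→XOX/.X./..O*; (1,0)=+1→.OX/XX./..O; (1,2)=+1→.OX/.XX/..O; (2,0)=+1→.OX/.X./X.O; (2,1)=+1→.OX/.X./.XO
ply 2, O at XOX/.X./..O | (1,0)=-1→XOX/OX./..O*; (1,2)=-1→XOX/.XO/..O; (2,0)=-1→XOX/.X./O.O; (2,1)=-1→XOX/.X./.OO
ply 3, X at XOX/OX./..O | (1,2)=+1→XOX/OXX/..O*; (2,0)=+1→XOX/OX./X.O; (2,1)=+1→XOX/OX./.XO
ply 4, O at XOX/OXX/..O | (2,0)=-1→XOX/OXX/O.O*; (2,1)=-1→XOX/OXX/.OO
ply 5, X at XOX/OXX/O.O | (2,1)=+1→XOX/OXX/OXO*
ply 6: XOX/OXX/OXO is terminal -1 (O); from .OX/.X./..O depth 5

value(.OX/.X./..O, X) = +1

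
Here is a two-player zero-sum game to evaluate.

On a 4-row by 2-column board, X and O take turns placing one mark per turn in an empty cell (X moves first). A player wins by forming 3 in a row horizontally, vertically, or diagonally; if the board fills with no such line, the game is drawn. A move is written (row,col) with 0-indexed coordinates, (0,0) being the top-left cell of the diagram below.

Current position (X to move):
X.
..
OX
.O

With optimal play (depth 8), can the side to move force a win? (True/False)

X winning at [X./../OX/.O]: False

[X./../OX/.O] X move#1: (0,1):+0/XX/../OX/.O*, (1,0):+0/X./X./OX/.O, (1,1):+0/X./.X/OX/.O, (3,0):+0/X./../OX/XO
[XX/../OX/.O] O move#2: (1,0):-1/XX/O./OX/.O, (1,1):+0/XX/.O/OX/.O*, (3,0):-1/XX/../OX/OO
[XX/.O/OX/.O] X move#3: (1,0):+0/XX/XO/OX/.O*, (3,0):+0/XX/.O/OX/XO
[XX/XO/OX/.O] O move#4: (3,0):+0/XX/XO/OX/OO*
[XX/XO/OX/OO] end (terminal +0, X#5); searched X./../OX/.O to 8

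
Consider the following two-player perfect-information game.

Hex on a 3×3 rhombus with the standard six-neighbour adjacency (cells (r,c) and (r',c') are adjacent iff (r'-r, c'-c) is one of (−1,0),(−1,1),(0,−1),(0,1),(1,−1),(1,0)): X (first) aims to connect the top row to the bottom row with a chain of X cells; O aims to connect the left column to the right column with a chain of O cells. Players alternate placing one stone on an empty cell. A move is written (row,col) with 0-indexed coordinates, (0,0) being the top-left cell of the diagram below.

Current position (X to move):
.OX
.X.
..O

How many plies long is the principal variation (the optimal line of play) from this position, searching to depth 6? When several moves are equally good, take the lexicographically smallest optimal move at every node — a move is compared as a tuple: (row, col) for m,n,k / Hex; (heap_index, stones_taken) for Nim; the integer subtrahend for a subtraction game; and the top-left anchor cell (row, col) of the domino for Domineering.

PV length from [.OX/.X./..O]: 5 plies

ply 1, X at .OX/.X./..O | (0,0)=+1→XOX/.X./..O*; (1,0)=+1→.OX/XX./..O; (1,2)=+1→.OX/.XX/..O; (2,0)=+1→.OX/.X./X.O; (2,1)=+1→.OX/.X./.XO
ply 2, O at XOX/.X./..O | (1,0)=-1→XOX/OX./..O*; (1,2)=-1→XOX/.XO/..O; (2,0)=-1→XOX/.X./O.O; (2,1)=-1→XOX/.X./.OO
ply 3, X at XOX/OX./..O | (1,2)=+1→XOX/OXX/..O*; (2,0)=+1→XOX/OX./X.O; (2,1)=+1→XOX/OX./.XO
ply 4, O at XOX/OXX/..O | (2,0)=-1→XOX/OXX/O.O*; (2,1)=-1→XOX/OXX/.OO
ply 5, X at XOX/OXX/O.O | (2,1)=+1→XOX/OXX/OXO*
ply 6: XOX/OXX/OXO is terminal -1 (O); from .OX/.X./..O depth 6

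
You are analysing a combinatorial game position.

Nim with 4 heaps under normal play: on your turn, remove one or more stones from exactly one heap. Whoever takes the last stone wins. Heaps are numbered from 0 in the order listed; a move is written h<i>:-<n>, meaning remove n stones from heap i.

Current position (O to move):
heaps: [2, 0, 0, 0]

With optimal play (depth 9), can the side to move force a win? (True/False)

O winning at [(2,0,0,0)]: True

ply 1, O at (2,0,0,0) | h0:-1=-1→(1,0,0,0); h0:-2=+1→(0,0,0,0)*
ply 2: (0,0,0,0) is terminal -1 (X); from (2,0,0,0) depth 9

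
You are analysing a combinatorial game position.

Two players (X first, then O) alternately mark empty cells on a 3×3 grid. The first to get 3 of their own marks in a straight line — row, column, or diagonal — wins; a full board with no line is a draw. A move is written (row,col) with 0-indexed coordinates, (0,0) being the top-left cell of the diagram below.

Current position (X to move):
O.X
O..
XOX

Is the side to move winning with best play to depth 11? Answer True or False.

X winning at [O.X/O../XOX]: True

p1 X@[O.X/O../XOX]: (0,1)[OXX/O../XOX]+1* (1,1)[O.X/OX./XOX]+1 (1,2)[O.X/O.X/XOX]+1
p2 O@[OXX/O../XOX]: (1,1)[OXX/OO./XOX]-1* (1,2)[OXX/O.O/XOX]-1
p3 X@[OXX/OO./XOX]: (1,2)[OXX/OOX/XOX]+1*
p4 O@[OXX/OOX/XOX] terminal -1; root [O.X/O../XOX] d11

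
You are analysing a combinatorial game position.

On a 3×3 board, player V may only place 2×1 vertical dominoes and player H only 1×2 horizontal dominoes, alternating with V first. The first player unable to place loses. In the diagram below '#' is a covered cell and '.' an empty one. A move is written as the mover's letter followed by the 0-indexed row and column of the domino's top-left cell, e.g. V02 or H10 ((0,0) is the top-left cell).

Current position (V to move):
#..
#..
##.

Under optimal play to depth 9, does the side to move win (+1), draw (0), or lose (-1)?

[#../#../##.] V move#1: V01:+1/##./##./##.*, V02:+1/#.#/#.#/##., V12:-1/#../#.#/###
[##./##./##.] end (terminal -1, H#2); searched #../#../##. to 9

value(#../#../##., V) = +1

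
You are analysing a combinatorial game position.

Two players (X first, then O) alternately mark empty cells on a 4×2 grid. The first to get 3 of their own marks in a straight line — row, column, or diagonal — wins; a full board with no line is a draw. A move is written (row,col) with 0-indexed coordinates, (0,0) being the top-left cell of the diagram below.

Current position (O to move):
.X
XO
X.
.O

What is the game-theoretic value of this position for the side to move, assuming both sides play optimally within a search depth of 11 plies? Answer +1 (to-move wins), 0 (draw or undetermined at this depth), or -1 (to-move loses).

[.X/XO/X./.O] O move#1: (0,0):-1/OX/XO/X./.O, (2,1):+1/.X/XO/XO/.O*, (3,0):-1/.X/XO/X./OO
[.X/XO/XO/.O] end (terminal -1, X#2); searched .X/XO/X./.O to 11

value(.X/XO/X./.O, O) = +1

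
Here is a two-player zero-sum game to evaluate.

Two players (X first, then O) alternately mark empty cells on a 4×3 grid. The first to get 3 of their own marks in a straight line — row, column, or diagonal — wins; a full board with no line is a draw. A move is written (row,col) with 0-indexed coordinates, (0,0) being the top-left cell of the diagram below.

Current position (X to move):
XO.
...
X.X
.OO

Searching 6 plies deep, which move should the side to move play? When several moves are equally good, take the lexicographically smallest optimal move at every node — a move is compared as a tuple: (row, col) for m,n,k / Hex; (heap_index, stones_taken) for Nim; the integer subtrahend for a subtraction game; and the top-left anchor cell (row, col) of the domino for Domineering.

X's best at [XO./.../X.X/.OO]: (1,0)

ply 1, X at XO./.../X.X/.OO | (0,2)=-1→XOX/.../X.X/.OO; (1,0)=+1→XO./X../X.X/.OO*; (1,1)=+1→XO./.X./X.X/.OO; (1,2)=-1→XO./..X/X.X/.OO; (2,1)=+1→XO./.../XXX/.OO; (3,0)=+1→XO./.../X.X/XOO
ply 2: XO./X../X.X/.OO is terminal -1 (O); from XO./.../X.X/.OO depth 6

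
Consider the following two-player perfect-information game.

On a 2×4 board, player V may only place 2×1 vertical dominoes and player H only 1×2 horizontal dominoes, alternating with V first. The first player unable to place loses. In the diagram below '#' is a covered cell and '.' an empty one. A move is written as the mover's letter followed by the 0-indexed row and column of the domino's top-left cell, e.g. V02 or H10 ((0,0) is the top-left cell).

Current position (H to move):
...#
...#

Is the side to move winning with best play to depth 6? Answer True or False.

[...#/...#] H move#1: H00:+1/##.#/...#*, H01:+1/.###/...#, H10:+1/...#/##.#, H11:+1/...#/.###
[##.#/...#] V move#2: V02:-1/####/..##*
[####/..##] H move#3: H10:+1/####/####*
[####/####] end (terminal -1, V#4); searched ...#/...# to 6

H winning at [...#/...#]: True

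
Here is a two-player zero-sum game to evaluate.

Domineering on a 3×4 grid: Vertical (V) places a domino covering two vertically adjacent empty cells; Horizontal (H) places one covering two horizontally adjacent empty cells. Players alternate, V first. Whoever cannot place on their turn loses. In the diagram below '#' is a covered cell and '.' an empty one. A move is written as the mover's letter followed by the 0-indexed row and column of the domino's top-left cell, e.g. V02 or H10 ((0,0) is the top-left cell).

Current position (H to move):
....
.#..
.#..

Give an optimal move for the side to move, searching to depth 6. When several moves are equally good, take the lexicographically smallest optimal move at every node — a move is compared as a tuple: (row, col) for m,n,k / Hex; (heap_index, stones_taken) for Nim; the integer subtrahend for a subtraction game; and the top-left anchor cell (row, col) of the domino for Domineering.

p1 H@[..../.#../.#..]: H00[##../.#../.#..]-1 H01[.##./.#../.#..]-1 H02[..##/.#../.#..]-1 H12[..../.###/.#..]+1* H22[..../.#../.###]-1
p2 V@[..../.###/.#..]: V00[#.../####/.#..]-1* V10[..../####/##..]-1
p3 H@[#.../####/.#..]: H01[###./####/.#..]+1* H02[#.##/####/.#..]+1 H22[#.../####/.###]+1
p4 V@[###./####/.#..] terminal -1; root [..../.#../.#..] d6

H's best at [..../.#../.#..]: H12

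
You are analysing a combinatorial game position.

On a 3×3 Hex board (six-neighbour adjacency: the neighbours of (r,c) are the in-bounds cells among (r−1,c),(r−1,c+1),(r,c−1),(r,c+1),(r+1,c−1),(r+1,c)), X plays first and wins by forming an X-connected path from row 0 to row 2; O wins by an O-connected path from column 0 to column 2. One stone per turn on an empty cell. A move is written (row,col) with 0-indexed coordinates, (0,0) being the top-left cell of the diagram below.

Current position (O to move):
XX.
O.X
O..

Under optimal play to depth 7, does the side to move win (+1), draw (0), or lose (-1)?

value(XX./O.X/O.., O) = -1

[XX./O.X/O..] O move#1: (0,2):-1/XXO/O.X/O..*, (1,1):-1/XX./OOX/O.., (2,1):-1/XX./O.X/OO., (2,2):-1/XX./O.X/O.O
[XXO/O.X/O..] X move#2: (1,1):+1/XXO/OXX/O..*, (2,1):-1/XXO/O.X/OX., (2,2):-1/XXO/O.X/O.X
[XXO/OXX/O..] O move#3: (2,1):-1/XXO/OXX/OO.*, (2,2):-1/XXO/OXX/O.O
[XXO/OXX/OO.] X move#4: (2,2):+1/XXO/OXX/OOX*
[XXO/OXX/OOX] end (terminal -1, O#5); searched XX./O.X/O.. to 7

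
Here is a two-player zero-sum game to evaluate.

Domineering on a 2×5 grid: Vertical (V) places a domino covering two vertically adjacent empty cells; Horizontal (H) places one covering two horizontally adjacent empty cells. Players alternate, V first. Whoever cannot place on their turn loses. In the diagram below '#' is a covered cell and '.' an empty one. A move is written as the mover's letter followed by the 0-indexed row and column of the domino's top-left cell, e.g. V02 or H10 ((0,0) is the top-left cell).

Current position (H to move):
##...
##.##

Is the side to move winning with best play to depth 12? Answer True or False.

H winning at [##.../##.##]: True

ply 1, H at ##.../##.## | H02=+1→####./##.##*; H03=-1→##.##/##.##
ply 2: ####./##.## is terminal -1 (V); from ##.../##.## depth 12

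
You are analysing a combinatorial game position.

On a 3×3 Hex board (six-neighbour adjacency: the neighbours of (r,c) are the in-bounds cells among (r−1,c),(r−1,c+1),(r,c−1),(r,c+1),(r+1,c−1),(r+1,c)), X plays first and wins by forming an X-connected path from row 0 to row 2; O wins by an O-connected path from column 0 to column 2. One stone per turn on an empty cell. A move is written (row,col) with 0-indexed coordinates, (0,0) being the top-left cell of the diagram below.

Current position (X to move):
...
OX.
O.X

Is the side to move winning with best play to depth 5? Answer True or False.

X winning at [.../OX./O.X]: True

ply 1, X at .../OX./O.X | (0,0)=+1→X../OX./O.X*; (0,1)=+1→.X./OX./O.X; (0,2)=+1→..X/OX./O.X; (1,2)=+1→.../OXX/O.X; (2,1)=+1→.../OX./OXX
ply 2, O at X../OX./O.X | (0,1)=-1→XO./OX./O.X*; (0,2)=-1→X.O/OX./O.X; (1,2)=-1→X../OXO/O.X; (2,1)=-1→X../OX./OOX
ply 3, X at XO./OX./O.X | (0,2)=+1→XOX/OX./O.X*; (1,2)=-1→XO./OXX/O.X; (2,1)=-1→XO./OX./OXX
ply 4, O at XOX/OX./O.X | (1,2)=-1→XOX/OXO/O.X*; (2,1)=-1→XOX/OX./OOX
ply 5, X at XOX/OXO/O.X | (2,1)=+1→XOX/OXO/OXX*
ply 6: XOX/OXO/OXX is terminal -1 (O); from .../OX./O.X depth 5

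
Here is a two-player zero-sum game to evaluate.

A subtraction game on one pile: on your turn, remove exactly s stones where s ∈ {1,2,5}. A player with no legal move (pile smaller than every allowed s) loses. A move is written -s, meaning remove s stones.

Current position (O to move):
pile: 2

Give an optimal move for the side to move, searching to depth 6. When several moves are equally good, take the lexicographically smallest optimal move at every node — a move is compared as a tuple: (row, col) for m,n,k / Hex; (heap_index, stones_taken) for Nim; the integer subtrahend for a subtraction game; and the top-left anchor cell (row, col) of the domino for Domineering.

p1 O@[2]: -1[1]-1 -2[0]+1*
p2 X@[0] terminal -1; root [2] d6

O's best at [2]: -2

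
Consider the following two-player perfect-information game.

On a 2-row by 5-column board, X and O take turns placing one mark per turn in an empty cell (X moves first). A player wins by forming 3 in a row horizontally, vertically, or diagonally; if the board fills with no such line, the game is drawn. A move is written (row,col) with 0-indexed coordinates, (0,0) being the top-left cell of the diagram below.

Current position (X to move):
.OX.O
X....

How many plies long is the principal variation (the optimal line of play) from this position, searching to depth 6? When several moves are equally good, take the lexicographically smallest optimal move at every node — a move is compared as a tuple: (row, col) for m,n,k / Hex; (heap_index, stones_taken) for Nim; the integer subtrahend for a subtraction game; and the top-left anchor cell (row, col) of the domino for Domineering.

PV length from [.OX.O/X....]: 6 plies

ply 1, X at .OX.O/X.... | (0,0)=+0→XOX.O/X....*; (0,3)=+0→.OXXO/X....; (1,1)=+0→.OX.O/XX...; (1,2)=+0→.OX.O/X.X..; (1,3)=+0→.OX.O/X..X.; (1,4)=+0→.OX.O/X...X
ply 2, O at XOX.O/X.... | (0,3)=+0→XOXOO/X....*; (1,1)=+0→XOX.O/XO...; (1,2)=+0→XOX.O/X.O..; (1,3)=+0→XOX.O/X..O.; (1,4)=+0→XOX.O/X...O
ply 3, X at XOXOO/X.... | (1,1)=+0→XOXOO/XX...*; (1,2)=+0→XOXOO/X.X..; (1,3)=+0→XOXOO/X..X.; (1,4)=+0→XOXOO/X...X
ply 4, O at XOXOO/XX... | (1,2)=+0→XOXOO/XXO..*; (1,3)=-1→XOXOO/XX.O.; (1,4)=-1→XOXOO/XX..O
ply 5, X at XOXOO/XXO.. | (1,3)=+0→XOXOO/XXOX.*; (1,4)=+0→XOXOO/XXO.X
ply 6, O at XOXOO/XXOX. | (1,4)=+0→XOXOO/XXOXO*
ply 7: XOXOO/XXOXO is terminal +0 (X); from .OX.O/X.... depth 6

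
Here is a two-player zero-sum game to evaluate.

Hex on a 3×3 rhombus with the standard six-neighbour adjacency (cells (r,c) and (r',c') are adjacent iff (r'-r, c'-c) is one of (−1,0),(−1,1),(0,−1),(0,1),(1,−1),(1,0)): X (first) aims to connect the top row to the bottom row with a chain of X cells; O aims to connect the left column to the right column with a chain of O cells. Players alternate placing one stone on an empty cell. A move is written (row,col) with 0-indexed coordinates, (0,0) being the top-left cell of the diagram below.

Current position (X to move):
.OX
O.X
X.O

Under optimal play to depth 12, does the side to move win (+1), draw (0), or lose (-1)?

[.OX/O.X/X.O] X move#1: (0,0):+1/XOX/O.X/X.O*, (1,1):+1/.OX/OXX/X.O, (2,1):+1/.OX/O.X/XXO
[XOX/O.X/X.O] O move#2: (1,1):-1/XOX/OOX/X.O*, (2,1):-1/XOX/O.X/XOO
[XOX/OOX/X.O] X move#3: (2,1):+1/XOX/OOX/XXO*
[XOX/OOX/XXO] end (terminal -1, O#4); searched .OX/O.X/X.O to 12

value(.OX/O.X/X.O, X) = +1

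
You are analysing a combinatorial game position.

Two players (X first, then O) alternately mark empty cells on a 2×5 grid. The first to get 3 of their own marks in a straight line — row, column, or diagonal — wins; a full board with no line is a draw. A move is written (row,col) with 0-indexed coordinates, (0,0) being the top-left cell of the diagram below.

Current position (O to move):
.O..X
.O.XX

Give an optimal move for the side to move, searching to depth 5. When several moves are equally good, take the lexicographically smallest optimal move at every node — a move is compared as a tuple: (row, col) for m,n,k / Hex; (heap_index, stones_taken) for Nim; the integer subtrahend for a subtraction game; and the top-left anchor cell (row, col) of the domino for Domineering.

ply 1, O at .O..X/.O.XX | (0,0)=-1→OO..X/.O.XX; (0,2)=-1→.OO.X/.O.XX; (0,3)=-1→.O.OX/.O.XX; (1,0)=-1→.O..X/OO.XX; (1,2)=+1→.O..X/.OOXX*
ply 2, X at .O..X/.OOXX | (0,0)=-1→XO..X/.OOXX*; (0,2)=-1→.OX.X/.OOXX; (0,3)=-1→.O.XX/.OOXX; (1,0)=-1→.O..X/XOOXX
ply 3, O at XO..X/.OOXX | (0,2)=+1→XOO.X/.OOXX*; (0,3)=+1→XO.OX/.OOXX; (1,0)=+1→XO..X/OOOXX
ply 4, X at XOO.X/.OOXX | (0,3)=-1→XOOXX/.OOXX*; (1,0)=-1→XOO.X/XOOXX
ply 5, O at XOOXX/.OOXX | (1,0)=+1→XOOXX/OOOXX*
ply 6: XOOXX/OOOXX is terminal -1 (X); from .O..X/.O.XX depth 5

O's best at [.O..X/.O.XX]: (1,2)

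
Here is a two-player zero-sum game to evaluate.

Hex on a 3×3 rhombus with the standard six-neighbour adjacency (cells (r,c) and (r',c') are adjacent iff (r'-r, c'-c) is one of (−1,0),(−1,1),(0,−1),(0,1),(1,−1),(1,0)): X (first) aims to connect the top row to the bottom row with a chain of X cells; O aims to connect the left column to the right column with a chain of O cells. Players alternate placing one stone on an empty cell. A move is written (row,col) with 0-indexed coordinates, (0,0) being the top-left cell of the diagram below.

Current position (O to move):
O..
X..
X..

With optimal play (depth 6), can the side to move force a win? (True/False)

O winning at [O../X../X..]: False

[O../X../X..] O move#1: (0,1):-1/OO./X../X..*, (0,2):-1/O.O/X../X.., (1,1):-1/O../XO./X.., (1,2):-1/O../X.O/X.., (2,1):-1/O../X../XO., (2,2):-1/O../X../X.O
[OO./X../X..] X move#2: (0,2):+1/OOX/X../X..*, (1,1):-1/OO./XX./X.., (1,2):-1/OO./X.X/X.., (2,1):-1/OO./X../XX., (2,2):-1/OO./X../X.X
[OOX/X../X..] O move#3: (1,1):-1/OOX/XO./X..*, (1,2):-1/OOX/X.O/X.., (2,1):-1/OOX/X../XO., (2,2):-1/OOX/X../X.O
[OOX/XO./X..] X move#4: (1,2):+1/OOX/XOX/X..*, (2,1):-1/OOX/XO./XX., (2,2):-1/OOX/XO./X.X
[OOX/XOX/X..] O move#5: (2,1):-1/OOX/XOX/XO.*, (2,2):-1/OOX/XOX/X.O
[OOX/XOX/XO.] X move#6: (2,2):+1/OOX/XOX/XOX*
[OOX/XOX/XOX] end (terminal -1, O#7); searched O../X../X.. to 6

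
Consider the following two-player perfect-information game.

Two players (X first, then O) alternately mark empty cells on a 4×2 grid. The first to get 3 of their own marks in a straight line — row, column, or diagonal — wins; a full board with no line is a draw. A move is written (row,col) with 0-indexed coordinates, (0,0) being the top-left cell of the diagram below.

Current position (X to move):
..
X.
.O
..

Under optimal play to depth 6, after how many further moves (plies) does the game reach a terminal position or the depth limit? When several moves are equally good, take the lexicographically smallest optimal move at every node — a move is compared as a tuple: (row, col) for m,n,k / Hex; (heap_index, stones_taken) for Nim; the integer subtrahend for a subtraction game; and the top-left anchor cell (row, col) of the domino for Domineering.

[../X./.O/..] X move#1: (0,0):+0/X./X./.O/.., (0,1):+0/.X/X./.O/.., (1,1):+0/../XX/.O/.., (2,0):+1/../X./XO/..*, (3,0):+0/../X./.O/X., (3,1):+0/../X./.O/.X
[../X./XO/..] O move#2: (0,0):-1/O./X./XO/..*, (0,1):-1/.O/X./XO/.., (1,1):-1/../XO/XO/.., (3,0):-1/../X./XO/O., (3,1):-1/../X./XO/.O
[O./X./XO/..] X move#3: (0,1):+0/OX/X./XO/.., (1,1):+0/O./XX/XO/.., (3,0):+1/O./X./XO/X.*, (3,1):+0/O./X./XO/.X
[O./X./XO/X.] end (terminal -1, O#4); searched ../X./.O/.. to 6

PV length from [../X./.O/..]: 3 plies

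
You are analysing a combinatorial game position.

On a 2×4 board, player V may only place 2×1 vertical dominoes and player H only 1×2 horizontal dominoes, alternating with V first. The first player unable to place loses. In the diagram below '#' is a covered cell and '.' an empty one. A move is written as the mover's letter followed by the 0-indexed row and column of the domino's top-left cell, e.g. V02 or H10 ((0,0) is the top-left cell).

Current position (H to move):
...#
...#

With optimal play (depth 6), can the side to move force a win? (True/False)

H winning at [...#/...#]: True

ply 1, H at ...#/...# | H00=+1→##.#/...#*; H01=+1→.###/...#; H10=+1→...#/##.#; H11=+1→...#/.###
ply 2, V at ##.#/...# | V02=-1→####/..##*
ply 3, H at ####/..## | H10=+1→####/####*
ply 4: ####/#### is terminal -1 (V); from ...#/...# depth 6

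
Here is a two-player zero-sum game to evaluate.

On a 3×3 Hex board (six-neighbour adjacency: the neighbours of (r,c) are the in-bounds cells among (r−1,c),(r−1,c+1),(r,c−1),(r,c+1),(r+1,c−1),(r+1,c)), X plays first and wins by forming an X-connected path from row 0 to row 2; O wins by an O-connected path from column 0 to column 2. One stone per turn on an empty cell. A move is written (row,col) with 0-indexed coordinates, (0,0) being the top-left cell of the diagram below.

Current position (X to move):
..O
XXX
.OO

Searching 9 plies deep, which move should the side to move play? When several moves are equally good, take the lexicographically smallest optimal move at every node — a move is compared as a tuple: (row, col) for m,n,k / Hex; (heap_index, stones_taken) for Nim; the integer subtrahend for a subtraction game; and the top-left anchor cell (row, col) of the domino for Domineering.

X's best at [..O/XXX/.OO]: (2,0)

ply 1, X at ..O/XXX/.OO | (0,0)=-1→X.O/XXX/.OO; (0,1)=-1→.XO/XXX/.OO; (2,0)=+1→..O/XXX/XOO*
ply 2, O at ..O/XXX/XOO | (0,0)=-1→O.O/XXX/XOO*; (0,1)=-1→.OO/XXX/XOO
ply 3, X at O.O/XXX/XOO | (0,1)=+1→OXO/XXX/XOO*
ply 4: OXO/XXX/XOO is terminal -1 (O); from ..O/XXX/.OO depth 9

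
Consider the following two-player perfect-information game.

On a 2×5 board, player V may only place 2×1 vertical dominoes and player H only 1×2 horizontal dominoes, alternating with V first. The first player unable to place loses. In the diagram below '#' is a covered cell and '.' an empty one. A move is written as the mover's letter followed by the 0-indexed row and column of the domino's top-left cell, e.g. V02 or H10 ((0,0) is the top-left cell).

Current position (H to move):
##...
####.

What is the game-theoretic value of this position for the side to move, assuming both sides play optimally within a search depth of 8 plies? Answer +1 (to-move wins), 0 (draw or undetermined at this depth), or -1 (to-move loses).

[##.../####.] H move#1: H02:-1/####./####., H03:+1/##.##/####.*
[##.##/####.] end (terminal -1, V#2); searched ##.../####. to 8

value(##.../####., H) = +1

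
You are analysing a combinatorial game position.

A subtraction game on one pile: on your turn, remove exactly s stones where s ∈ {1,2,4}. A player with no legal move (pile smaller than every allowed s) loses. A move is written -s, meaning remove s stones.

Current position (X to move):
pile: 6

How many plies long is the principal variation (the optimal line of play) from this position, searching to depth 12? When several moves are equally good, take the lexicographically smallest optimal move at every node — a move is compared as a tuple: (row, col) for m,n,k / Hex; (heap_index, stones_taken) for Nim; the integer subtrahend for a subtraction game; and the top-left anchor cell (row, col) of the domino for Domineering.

[6] X move#1: -1:-1/5*, -2:-1/4, -4:-1/2
[5] O move#2: -1:-1/4, -2:+1/3*, -4:-1/1
[3] X move#3: -1:-1/2*, -2:-1/1
[2] O move#4: -1:-1/1, -2:+1/0*
[0] end (terminal -1, X#5); searched 6 to 12

PV length from [6]: 4 plies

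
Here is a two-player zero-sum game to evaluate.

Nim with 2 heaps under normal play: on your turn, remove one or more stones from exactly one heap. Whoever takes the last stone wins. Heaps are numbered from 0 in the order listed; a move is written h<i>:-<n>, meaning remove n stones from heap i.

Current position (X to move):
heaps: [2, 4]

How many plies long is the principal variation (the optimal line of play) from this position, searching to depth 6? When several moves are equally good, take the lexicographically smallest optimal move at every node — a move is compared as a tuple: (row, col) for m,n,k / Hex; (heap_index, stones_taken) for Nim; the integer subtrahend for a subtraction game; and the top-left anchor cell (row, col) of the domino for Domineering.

PV length from [(2,4)]: 5 plies

[(2,4)] X move#1: h0:-1:-1/(1,4), h0:-2:-1/(0,4), h1:-1:-1/(2,3), h1:-2:+1/(2,2)*, h1:-3:-1/(2,1), h1:-4:-1/(2,0)
[(2,2)] O move#2: h0:-1:-1/(1,2)*, h0:-2:-1/(0,2), h1:-1:-1/(2,1), h1:-2:-1/(2,0)
[(1,2)] X move#3: h0:-1:-1/(0,2), h1:-1:+1/(1,1)*, h1:-2:-1/(1,0)
[(1,1)] O move#4: h0:-1:-1/(0,1)*, h1:-1:-1/(1,0)
[(0,1)] X move#5: h1:-1:+1/(0,0)*
[(0,0)] end (terminal -1, O#6); searched (2,4) to 6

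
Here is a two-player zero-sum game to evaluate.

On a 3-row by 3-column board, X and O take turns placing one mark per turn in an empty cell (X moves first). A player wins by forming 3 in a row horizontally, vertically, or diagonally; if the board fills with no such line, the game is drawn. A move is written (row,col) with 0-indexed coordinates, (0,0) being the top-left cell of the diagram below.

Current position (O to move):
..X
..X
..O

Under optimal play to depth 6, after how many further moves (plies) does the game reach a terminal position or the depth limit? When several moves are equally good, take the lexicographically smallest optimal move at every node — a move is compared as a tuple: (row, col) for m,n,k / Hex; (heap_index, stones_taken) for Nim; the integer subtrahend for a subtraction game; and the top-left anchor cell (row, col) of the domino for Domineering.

p1 O@[..X/..X/..O]: (0,0)[O.X/..X/..O]-1 (0,1)[.OX/..X/..O]-1 (1,0)[..X/O.X/..O]+0 (1,1)[..X/.OX/..O]+0 (2,0)[..X/..X/O.O]+1* (2,1)[..X/..X/.OO]+1
p2 X@[..X/..X/O.O]: (0,0)[X.X/..X/O.O]-1* (0,1)[.XX/..X/O.O]-1 (1,0)[..X/X.X/O.O]-1 (1,1)[..X/.XX/O.O]-1 (2,1)[..X/..X/OXO]-1
p3 O@[X.X/..X/O.O]: (0,1)[XOX/..X/O.O]+0 (1,0)[X.X/O.X/O.O]-1 (1,1)[X.X/.OX/O.O]-1 (2,1)[X.X/..X/OOO]+1*
p4 X@[X.X/..X/OOO] terminal -1; root [..X/..X/..O] d6

PV length from [..X/..X/..O]: 3 plies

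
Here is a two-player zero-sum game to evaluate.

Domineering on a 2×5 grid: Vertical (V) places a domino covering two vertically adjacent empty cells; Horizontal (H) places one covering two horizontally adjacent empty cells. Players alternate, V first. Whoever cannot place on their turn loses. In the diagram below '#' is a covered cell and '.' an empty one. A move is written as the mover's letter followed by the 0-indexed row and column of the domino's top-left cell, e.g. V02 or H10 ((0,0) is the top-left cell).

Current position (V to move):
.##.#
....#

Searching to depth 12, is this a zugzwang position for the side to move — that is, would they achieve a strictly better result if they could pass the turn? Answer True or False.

p1 V@[.##.#/....#]: V00[###.#/#...#]-1* V03[.####/...##]-1
p2 H@[###.#/#...#]: H11[###.#/###.#]-1 H12[###.#/#.###]+1*
p3 V@[###.#/#.###] terminal -1; root [.##.#/....#] d12
pass branch (H moves first from the same position):
  | p1 H@[.##.#/....#]: H10[.##.#/##..#]-1* H11[.##.#/.##.#]-1 H12[.##.#/..###]-1
  | p2 V@[.##.#/##..#]: V03[.####/##.##]+1*
  | p3 H@[.####/##.##] terminal -1; root [.##.#/....#] d12
V moving scores -1; V passing scores +1

zugzwang(.##.#/....#, V) = True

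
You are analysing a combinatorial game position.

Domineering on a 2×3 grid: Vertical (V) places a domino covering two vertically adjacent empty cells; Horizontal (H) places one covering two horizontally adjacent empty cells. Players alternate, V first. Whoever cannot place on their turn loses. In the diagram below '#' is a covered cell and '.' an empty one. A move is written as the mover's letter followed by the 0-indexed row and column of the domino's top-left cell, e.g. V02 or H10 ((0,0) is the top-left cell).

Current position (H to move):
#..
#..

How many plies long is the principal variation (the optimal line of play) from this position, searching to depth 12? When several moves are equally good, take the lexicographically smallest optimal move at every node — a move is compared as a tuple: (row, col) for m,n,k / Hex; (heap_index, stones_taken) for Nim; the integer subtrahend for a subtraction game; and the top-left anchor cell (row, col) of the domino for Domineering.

ply 1, H at #../#.. | H01=+1→###/#..*; H11=+1→#../###
ply 2: ###/#.. is terminal -1 (V); from #../#.. depth 12

PV length from [#../#..]: 1 ply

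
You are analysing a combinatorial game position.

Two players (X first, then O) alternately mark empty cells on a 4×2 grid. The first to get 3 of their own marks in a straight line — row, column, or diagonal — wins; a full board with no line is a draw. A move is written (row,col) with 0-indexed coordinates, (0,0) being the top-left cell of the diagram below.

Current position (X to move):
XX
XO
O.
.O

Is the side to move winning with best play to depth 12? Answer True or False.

X winning at [XX/XO/O./.O]: False

[XX/XO/O./.O] X move#1: (2,1):+0/XX/XO/OX/.O*, (3,0):-1/XX/XO/O./XO
[XX/XO/OX/.O] O move#2: (3,0):+0/XX/XO/OX/OO*
[XX/XO/OX/OO] end (terminal +0, X#3); searched XX/XO/O./.O to 12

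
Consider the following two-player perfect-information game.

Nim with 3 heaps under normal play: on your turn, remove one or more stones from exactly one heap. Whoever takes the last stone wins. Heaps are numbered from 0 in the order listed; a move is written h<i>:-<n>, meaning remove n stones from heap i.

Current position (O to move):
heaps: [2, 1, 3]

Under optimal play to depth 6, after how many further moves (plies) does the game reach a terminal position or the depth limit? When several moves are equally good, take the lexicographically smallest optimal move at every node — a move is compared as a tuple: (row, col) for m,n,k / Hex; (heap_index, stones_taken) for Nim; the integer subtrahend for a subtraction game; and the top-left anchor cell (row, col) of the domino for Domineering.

PV length from [(2,1,3)]: 4 plies

ply 1, O at (2,1,3) | h0:-1=-1→(1,1,3)*; h0:-2=-1→(0,1,3); h1:-1=-1→(2,0,3); h2:-1=-1→(2,1,2); h2:-2=-1→(2,1,1); h2:-3=-1→(2,1,0)
ply 2, X at (1,1,3) | h0:-1=-1→(0,1,3); h1:-1=-1→(1,0,3); h2:-1=-1→(1,1,2); h2:-2=-1→(1,1,1); h2:-3=+1→(1,1,0)*
ply 3, O at (1,1,0) | h0:-1=-1→(0,1,0)*; h1:-1=-1→(1,0,0)
ply 4, X at (0,1,0) | h1:-1=+1→(0,0,0)*
ply 5: (0,0,0) is terminal -1 (O); from (2,1,3) depth 6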